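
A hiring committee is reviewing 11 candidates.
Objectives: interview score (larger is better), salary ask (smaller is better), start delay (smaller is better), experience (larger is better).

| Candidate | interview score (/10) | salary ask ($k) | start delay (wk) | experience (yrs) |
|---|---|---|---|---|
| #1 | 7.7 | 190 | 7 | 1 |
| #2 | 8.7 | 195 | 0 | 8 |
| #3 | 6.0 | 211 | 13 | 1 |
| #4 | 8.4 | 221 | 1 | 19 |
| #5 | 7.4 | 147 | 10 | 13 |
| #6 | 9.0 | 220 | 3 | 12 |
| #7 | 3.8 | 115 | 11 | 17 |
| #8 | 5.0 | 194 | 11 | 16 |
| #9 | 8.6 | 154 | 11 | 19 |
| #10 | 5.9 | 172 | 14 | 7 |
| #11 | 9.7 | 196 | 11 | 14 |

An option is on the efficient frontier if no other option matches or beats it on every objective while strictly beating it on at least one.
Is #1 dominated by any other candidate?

No

#2: worse on salary ask (195 vs 190).
#3: worse on interview score (6.0 vs 7.7).
#4: worse on salary ask (221 vs 190).
#5: worse on interview score (7.4 vs 7.7).
#6: worse on salary ask (220 vs 190).
#7: worse on interview score (3.8 vs 7.7).
#8: worse on interview score (5.0 vs 7.7).
#9: worse on start delay (11 vs 7).
#10: worse on interview score (5.9 vs 7.7).
#11: worse on salary ask (196 vs 190).
No option is at least as good as #1 on every objective and strictly better on one.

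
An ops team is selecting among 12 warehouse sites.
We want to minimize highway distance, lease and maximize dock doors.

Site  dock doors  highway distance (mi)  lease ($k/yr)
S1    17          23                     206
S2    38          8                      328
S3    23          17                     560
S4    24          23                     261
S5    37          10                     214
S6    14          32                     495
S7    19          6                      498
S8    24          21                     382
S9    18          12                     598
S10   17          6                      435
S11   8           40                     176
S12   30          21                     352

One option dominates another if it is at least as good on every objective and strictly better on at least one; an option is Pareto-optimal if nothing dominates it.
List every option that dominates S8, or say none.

S2: dock doors 38≥24, highway distance 8≤21, lease 328≤382 — dominates S8.
S5: dock doors 37≥24, highway distance 10≤21, lease 214≤382 — dominates S8.
S12: dock doors 30≥24, highway distance 21≤21, lease 352≤382 — dominates S8.
Others (S1, S3, S4, S6, S7, S9, S10, S11) are each worse than S8 on at least one objective.

S2, S5, S12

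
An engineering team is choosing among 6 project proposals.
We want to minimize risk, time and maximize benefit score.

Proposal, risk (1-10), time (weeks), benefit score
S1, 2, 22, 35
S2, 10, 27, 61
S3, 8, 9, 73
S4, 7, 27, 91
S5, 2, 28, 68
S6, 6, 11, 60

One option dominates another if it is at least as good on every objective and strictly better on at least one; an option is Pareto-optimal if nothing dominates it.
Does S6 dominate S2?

No

S6 vs S2: S6 is worse on benefit score (60 vs 61), so it does not dominate S2.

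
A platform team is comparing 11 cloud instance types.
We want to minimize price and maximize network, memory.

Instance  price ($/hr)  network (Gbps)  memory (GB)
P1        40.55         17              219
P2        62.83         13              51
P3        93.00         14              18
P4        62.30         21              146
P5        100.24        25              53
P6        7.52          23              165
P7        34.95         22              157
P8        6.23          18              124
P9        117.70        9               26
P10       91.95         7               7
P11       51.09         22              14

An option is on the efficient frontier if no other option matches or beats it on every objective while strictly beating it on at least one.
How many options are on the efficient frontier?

P1: not dominated (best memory).
P2: dominated by P1 (price 40.55≤62.83, network 17≥13, memory 219≥51).
P3: dominated by P1 (price 40.55≤93.00, network 17≥14, memory 219≥18).
P4: dominated by P6 (price 7.52≤62.30, network 23≥21, memory 165≥146).
P5: not dominated (best network).
P6: not dominated.
P7: dominated by P6 (price 7.52≤34.95, network 23≥22, memory 165≥157).
P8: not dominated (best price).
P9: dominated by P1 (price 40.55≤117.70, network 17≥9, memory 219≥26).
P10: dominated by P1 (price 40.55≤91.95, network 17≥7, memory 219≥7).
P11: dominated by P6 (price 7.52≤51.09, network 23≥22, memory 165≥14).
Pareto-optimal: P1, P5, P6, P8 → 4.

4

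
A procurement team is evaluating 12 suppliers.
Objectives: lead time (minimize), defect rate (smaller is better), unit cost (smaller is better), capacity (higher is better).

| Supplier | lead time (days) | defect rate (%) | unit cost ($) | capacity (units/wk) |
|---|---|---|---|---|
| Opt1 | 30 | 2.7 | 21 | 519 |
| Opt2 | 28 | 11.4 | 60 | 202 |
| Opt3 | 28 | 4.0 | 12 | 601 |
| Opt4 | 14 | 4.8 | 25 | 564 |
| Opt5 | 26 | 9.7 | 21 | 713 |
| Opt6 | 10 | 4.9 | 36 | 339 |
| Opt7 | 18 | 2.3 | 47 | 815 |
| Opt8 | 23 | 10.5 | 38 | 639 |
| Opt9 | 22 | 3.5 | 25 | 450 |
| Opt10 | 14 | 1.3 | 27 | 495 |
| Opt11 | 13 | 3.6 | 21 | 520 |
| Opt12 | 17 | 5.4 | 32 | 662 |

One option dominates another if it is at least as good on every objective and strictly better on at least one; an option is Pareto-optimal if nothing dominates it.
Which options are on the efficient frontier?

Opt1, Opt3, Opt4, Opt5, Opt6, Opt7, Opt9, Opt10, Opt11, Opt12

Opt1: not dominated.
Opt2: dominated by Opt3 (lead time 28≤28, defect rate 4.0≤11.4, unit cost 12≤60, capacity 601≥202).
Opt3: not dominated (best unit cost).
Opt4: not dominated.
Opt5: not dominated.
Opt6: not dominated (best lead time).
Opt7: not dominated (best capacity).
Opt8: dominated by Opt12 (lead time 17≤23, defect rate 5.4≤10.5, unit cost 32≤38, capacity 662≥639).
Opt9: not dominated.
Opt10: not dominated (best defect rate).
Opt11: not dominated.
Opt12: not dominated.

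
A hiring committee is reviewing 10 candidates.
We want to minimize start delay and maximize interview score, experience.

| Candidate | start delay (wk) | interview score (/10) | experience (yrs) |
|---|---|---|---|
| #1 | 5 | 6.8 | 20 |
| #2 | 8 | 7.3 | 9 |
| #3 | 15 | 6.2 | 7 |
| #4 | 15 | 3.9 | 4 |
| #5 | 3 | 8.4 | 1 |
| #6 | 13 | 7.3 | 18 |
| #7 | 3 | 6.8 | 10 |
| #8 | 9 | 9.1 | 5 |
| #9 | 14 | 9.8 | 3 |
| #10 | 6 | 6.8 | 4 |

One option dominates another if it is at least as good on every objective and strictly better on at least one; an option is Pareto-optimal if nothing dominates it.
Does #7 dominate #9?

No

#7 vs #9: #7 is worse on interview score (6.8 vs 9.8), so it does not dominate #9.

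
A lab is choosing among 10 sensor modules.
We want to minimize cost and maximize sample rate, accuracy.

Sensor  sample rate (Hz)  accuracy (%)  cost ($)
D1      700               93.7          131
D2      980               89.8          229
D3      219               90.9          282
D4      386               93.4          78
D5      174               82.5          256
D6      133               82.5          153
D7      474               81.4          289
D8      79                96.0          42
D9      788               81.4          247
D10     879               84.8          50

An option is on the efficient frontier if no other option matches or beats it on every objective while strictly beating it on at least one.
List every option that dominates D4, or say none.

none

D1: worse on cost (131 vs 78).
D2: worse on accuracy (89.8 vs 93.4).
D3: worse on sample rate (219 vs 386).
D5: worse on sample rate (174 vs 386).
D6: worse on sample rate (133 vs 386).
D7: worse on accuracy (81.4 vs 93.4).
D8: worse on sample rate (79 vs 386).
D9: worse on accuracy (81.4 vs 93.4).
D10: worse on accuracy (84.8 vs 93.4).
No option dominates D4.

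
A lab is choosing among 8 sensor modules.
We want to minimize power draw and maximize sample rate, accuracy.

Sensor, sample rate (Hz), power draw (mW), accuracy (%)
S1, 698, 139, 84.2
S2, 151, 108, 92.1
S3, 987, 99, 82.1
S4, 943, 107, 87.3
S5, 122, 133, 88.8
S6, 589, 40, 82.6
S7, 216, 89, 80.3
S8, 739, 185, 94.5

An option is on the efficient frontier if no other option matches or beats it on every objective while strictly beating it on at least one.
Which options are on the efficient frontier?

S2, S3, S4, S6, S8

S1: dominated by S4 (sample rate 943≥698, power draw 107≤139, accuracy 87.3≥84.2).
S2: not dominated.
S3: not dominated (best sample rate).
S4: not dominated.
S5: dominated by S2 (sample rate 151≥122, power draw 108≤133, accuracy 92.1≥88.8).
S6: not dominated (best power draw).
S7: dominated by S6 (sample rate 589≥216, power draw 40≤89, accuracy 82.6≥80.3).
S8: not dominated (best accuracy).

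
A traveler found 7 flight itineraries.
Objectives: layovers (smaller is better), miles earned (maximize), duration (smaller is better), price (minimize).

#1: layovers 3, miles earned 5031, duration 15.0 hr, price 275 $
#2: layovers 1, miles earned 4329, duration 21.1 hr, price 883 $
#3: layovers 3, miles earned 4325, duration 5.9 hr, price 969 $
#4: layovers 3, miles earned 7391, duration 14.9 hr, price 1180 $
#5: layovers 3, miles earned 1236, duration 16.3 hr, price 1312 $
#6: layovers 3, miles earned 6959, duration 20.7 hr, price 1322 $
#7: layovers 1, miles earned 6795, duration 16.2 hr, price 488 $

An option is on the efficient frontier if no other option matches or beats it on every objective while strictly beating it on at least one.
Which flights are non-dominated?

#1, #3, #4, #7

#1: not dominated (best price).
#2: dominated by #7 (layovers 1≤1, miles earned 6795≥4329, duration 16.2≤21.1, price 488≤883).
#3: not dominated (best duration).
#4: not dominated (best miles earned).
#5: dominated by #1 (layovers 3≤3, miles earned 5031≥1236, duration 15.0≤16.3, price 275≤1312).
#6: dominated by #4 (layovers 3≤3, miles earned 7391≥6959, duration 14.9≤20.7, price 1180≤1322).
#7: not dominated.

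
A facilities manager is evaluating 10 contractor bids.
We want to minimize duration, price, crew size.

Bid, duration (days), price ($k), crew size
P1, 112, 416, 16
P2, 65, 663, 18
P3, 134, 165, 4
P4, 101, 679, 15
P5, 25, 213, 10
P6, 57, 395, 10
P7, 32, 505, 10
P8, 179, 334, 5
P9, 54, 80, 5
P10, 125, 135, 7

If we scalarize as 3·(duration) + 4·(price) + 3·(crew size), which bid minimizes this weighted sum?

P9

P1: 3·112 + 4·416 + 3·16 = 2048
P2: 3·65 + 4·663 + 3·18 = 2901
P3: 3·134 + 4·165 + 3·4 = 1074
P4: 3·101 + 4·679 + 3·15 = 3064
P5: 3·25 + 4·213 + 3·10 = 957
P6: 3·57 + 4·395 + 3·10 = 1781
P7: 3·32 + 4·505 + 3·10 = 2146
P8: 3·179 + 4·334 + 3·5 = 1888
P9: 3·54 + 4·80 + 3·5 = 497
P10: 3·125 + 4·135 + 3·7 = 936
Lowest: P9 at 497.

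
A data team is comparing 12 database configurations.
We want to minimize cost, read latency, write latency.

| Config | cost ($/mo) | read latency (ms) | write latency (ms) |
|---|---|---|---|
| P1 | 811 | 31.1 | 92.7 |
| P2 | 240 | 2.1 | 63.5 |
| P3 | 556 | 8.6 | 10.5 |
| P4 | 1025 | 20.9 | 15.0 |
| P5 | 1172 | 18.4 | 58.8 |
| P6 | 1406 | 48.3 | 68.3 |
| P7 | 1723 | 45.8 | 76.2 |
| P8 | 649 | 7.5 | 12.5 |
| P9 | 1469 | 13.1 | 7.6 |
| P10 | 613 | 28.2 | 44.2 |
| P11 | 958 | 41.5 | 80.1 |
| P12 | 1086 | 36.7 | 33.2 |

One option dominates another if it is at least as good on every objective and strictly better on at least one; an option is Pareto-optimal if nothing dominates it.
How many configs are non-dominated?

4

P1: dominated by P2 (cost 240≤811, read latency 2.1≤31.1, write latency 63.5≤92.7).
P2: not dominated (best cost).
P3: not dominated.
P4: dominated by P3 (cost 556≤1025, read latency 8.6≤20.9, write latency 10.5≤15.0).
P5: dominated by P3 (cost 556≤1172, read latency 8.6≤18.4, write latency 10.5≤58.8).
P6: dominated by P2 (cost 240≤1406, read latency 2.1≤48.3, write latency 63.5≤68.3).
P7: dominated by P2 (cost 240≤1723, read latency 2.1≤45.8, write latency 63.5≤76.2).
P8: not dominated.
P9: not dominated (best write latency).
P10: dominated by P3 (cost 556≤613, read latency 8.6≤28.2, write latency 10.5≤44.2).
P11: dominated by P2 (cost 240≤958, read latency 2.1≤41.5, write latency 63.5≤80.1).
P12: dominated by P3 (cost 556≤1086, read latency 8.6≤36.7, write latency 10.5≤33.2).
Pareto-optimal: P2, P3, P8, P9 → 4.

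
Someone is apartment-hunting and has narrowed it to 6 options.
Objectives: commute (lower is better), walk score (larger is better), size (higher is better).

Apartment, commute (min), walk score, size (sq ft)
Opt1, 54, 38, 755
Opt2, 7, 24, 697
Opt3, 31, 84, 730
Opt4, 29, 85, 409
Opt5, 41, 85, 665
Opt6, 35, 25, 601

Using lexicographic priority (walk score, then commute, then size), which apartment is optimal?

Opt4

First maximize walk score: best is 85, kept {Opt4, Opt5}.
Then minimize commute: best is 29, kept {Opt4}.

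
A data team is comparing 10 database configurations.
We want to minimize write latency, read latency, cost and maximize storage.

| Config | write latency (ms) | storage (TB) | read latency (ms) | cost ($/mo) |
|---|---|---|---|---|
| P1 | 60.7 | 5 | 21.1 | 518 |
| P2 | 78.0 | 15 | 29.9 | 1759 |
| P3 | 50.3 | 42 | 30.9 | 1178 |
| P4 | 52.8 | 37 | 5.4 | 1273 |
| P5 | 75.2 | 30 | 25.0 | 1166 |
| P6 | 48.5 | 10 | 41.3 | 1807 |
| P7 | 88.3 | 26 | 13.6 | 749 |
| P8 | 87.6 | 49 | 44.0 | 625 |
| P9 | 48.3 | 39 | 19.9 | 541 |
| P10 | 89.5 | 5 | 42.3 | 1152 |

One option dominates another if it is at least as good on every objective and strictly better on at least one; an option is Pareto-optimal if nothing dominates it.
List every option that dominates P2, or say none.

P4, P5, P9

P4: write latency 52.8≤78.0, storage 37≥15, read latency 5.4≤29.9, cost 1273≤1759 — dominates P2.
P5: write latency 75.2≤78.0, storage 30≥15, read latency 25.0≤29.9, cost 1166≤1759 — dominates P2.
P9: write latency 48.3≤78.0, storage 39≥15, read latency 19.9≤29.9, cost 541≤1759 — dominates P2.
Others (P1, P3, P6, P7, P8, P10) are each worse than P2 on at least one objective.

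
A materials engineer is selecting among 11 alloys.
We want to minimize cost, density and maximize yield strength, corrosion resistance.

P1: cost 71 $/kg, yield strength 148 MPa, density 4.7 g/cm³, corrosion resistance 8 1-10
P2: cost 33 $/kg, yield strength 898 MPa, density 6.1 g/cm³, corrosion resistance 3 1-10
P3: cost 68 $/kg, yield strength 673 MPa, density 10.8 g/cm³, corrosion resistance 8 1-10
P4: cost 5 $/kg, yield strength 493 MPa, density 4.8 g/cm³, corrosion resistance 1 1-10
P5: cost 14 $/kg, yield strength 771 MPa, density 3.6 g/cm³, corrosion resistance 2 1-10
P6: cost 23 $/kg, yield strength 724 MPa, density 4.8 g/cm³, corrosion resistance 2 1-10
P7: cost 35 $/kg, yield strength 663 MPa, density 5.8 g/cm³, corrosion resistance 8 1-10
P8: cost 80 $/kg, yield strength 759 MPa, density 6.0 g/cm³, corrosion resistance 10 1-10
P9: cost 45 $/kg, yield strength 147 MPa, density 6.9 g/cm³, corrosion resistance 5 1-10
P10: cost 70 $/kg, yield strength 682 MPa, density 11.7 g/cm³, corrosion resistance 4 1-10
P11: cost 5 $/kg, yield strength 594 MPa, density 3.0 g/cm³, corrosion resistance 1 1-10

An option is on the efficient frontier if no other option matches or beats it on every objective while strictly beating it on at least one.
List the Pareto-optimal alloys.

P1: not dominated.
P2: not dominated (best yield strength).
P3: not dominated.
P4: dominated by P11 (cost 5≤5, yield strength 594≥493, density 3.0≤4.8, corrosion resistance 1≥1).
P5: not dominated.
P6: dominated by P5 (cost 14≤23, yield strength 771≥724, density 3.6≤4.8, corrosion resistance 2≥2).
P7: not dominated.
P8: not dominated (best corrosion resistance).
P9: dominated by P7 (cost 35≤45, yield strength 663≥147, density 5.8≤6.9, corrosion resistance 8≥5).
P10: not dominated.
P11: not dominated (best density).

P1, P2, P3, P5, P7, P8, P10, P11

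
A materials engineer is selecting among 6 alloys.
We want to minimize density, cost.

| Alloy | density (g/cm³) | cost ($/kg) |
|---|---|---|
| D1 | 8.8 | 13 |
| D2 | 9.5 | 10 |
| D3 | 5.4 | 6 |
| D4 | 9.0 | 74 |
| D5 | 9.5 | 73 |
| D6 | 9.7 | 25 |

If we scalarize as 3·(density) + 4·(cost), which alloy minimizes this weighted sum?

D3

D1: 3·8.8 + 4·13 = 78.4
D2: 3·9.5 + 4·10 = 68.5
D3: 3·5.4 + 4·6 = 40.2
D4: 3·9.0 + 4·74 = 323.0
D5: 3·9.5 + 4·73 = 320.5
D6: 3·9.7 + 4·25 = 129.1
Lowest: D3 at 40.2.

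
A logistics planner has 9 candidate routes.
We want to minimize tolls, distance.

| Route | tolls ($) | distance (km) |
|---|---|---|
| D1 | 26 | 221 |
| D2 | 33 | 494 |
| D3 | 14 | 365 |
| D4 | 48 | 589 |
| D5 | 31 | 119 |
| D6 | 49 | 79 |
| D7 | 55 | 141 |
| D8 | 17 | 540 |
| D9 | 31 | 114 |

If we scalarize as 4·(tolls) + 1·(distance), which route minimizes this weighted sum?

D1: 4·26 + 1·221 = 325
D2: 4·33 + 1·494 = 626
D3: 4·14 + 1·365 = 421
D4: 4·48 + 1·589 = 781
D5: 4·31 + 1·119 = 243
D6: 4·49 + 1·79 = 275
D7: 4·55 + 1·141 = 361
D8: 4·17 + 1·540 = 608
D9: 4·31 + 1·114 = 238
Lowest: D9 at 238.

D9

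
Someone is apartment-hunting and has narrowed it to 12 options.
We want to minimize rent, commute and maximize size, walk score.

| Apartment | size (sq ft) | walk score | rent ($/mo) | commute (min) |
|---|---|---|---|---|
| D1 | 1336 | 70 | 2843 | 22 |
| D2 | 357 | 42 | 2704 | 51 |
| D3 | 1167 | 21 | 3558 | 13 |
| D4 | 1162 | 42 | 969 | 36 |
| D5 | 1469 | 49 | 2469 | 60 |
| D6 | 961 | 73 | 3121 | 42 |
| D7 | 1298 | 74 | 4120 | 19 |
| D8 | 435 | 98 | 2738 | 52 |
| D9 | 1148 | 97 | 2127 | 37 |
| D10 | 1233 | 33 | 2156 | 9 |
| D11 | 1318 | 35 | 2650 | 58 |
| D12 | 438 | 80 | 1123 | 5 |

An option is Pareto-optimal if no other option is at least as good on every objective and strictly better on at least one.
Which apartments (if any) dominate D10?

D1: worse on rent (2843 vs 2156).
D2: worse on size (357 vs 1233).
D3: worse on size (1167 vs 1233).
D4: worse on size (1162 vs 1233).
D5: worse on rent (2469 vs 2156).
D6: worse on size (961 vs 1233).
D7: worse on rent (4120 vs 2156).
D8: worse on size (435 vs 1233).
D9: worse on size (1148 vs 1233).
D11: worse on rent (2650 vs 2156).
D12: worse on size (438 vs 1233).
No option dominates D10.

none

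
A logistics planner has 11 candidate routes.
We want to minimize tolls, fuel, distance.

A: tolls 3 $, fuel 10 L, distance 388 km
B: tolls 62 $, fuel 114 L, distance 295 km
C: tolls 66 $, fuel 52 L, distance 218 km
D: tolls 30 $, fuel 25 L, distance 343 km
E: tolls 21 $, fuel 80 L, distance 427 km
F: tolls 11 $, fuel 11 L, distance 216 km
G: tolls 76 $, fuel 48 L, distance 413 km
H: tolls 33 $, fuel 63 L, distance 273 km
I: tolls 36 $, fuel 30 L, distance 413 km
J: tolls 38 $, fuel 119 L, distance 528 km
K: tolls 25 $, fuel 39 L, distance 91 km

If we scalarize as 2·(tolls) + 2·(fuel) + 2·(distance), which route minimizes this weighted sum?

K

A: 2·3 + 2·10 + 2·388 = 802
B: 2·62 + 2·114 + 2·295 = 942
C: 2·66 + 2·52 + 2·218 = 672
D: 2·30 + 2·25 + 2·343 = 796
E: 2·21 + 2·80 + 2·427 = 1056
F: 2·11 + 2·11 + 2·216 = 476
G: 2·76 + 2·48 + 2·413 = 1074
H: 2·33 + 2·63 + 2·273 = 738
I: 2·36 + 2·30 + 2·413 = 958
J: 2·38 + 2·119 + 2·528 = 1370
K: 2·25 + 2·39 + 2·91 = 310
Lowest: K at 310.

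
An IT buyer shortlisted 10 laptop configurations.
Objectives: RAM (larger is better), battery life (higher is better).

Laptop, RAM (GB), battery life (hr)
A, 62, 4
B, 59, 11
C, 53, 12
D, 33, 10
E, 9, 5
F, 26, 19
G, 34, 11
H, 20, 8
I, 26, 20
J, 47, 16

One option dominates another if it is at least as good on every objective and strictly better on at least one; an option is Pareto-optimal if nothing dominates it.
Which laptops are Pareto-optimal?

A: not dominated (best RAM).
B: not dominated.
C: not dominated.
D: dominated by B (RAM 59≥33, battery life 11≥10).
E: dominated by B (RAM 59≥9, battery life 11≥5).
F: dominated by I (RAM 26≥26, battery life 20≥19).
G: dominated by B (RAM 59≥34, battery life 11≥11).
H: dominated by B (RAM 59≥20, battery life 11≥8).
I: not dominated (best battery life).
J: not dominated.

A, B, C, I, J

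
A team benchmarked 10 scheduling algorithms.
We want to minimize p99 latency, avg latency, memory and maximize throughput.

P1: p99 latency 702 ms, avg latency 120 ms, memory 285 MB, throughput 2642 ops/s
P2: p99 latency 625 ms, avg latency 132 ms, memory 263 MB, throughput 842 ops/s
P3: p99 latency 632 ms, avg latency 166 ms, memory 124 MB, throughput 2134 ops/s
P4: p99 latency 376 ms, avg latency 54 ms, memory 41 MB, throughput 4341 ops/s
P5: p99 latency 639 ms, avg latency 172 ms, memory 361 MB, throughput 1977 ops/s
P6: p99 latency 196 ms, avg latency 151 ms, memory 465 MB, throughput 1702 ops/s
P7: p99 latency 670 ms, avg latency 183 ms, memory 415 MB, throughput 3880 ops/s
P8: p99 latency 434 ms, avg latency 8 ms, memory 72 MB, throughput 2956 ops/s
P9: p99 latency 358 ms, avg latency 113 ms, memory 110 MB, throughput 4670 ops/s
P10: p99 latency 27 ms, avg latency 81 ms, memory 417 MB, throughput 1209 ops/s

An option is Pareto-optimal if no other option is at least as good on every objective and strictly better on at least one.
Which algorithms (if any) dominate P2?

P4: p99 latency 376≤625, avg latency 54≤132, memory 41≤263, throughput 4341≥842 — dominates P2.
P8: p99 latency 434≤625, avg latency 8≤132, memory 72≤263, throughput 2956≥842 — dominates P2.
P9: p99 latency 358≤625, avg latency 113≤132, memory 110≤263, throughput 4670≥842 — dominates P2.
Others (P1, P3, P5, P6, P7, P10) are each worse than P2 on at least one objective.

P4, P8, P9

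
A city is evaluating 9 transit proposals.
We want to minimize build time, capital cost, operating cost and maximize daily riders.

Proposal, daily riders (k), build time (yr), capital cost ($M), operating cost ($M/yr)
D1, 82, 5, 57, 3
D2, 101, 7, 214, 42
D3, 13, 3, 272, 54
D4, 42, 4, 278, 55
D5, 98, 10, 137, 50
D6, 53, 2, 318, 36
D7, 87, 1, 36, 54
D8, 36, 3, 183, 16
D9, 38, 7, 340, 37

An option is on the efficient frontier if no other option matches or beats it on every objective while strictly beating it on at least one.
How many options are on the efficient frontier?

D1: not dominated (best operating cost).
D2: not dominated (best daily riders).
D3: dominated by D7 (daily riders 87≥13, build time 1≤3, capital cost 36≤272, operating cost 54≤54).
D4: dominated by D7 (daily riders 87≥42, build time 1≤4, capital cost 36≤278, operating cost 54≤55).
D5: not dominated.
D6: not dominated.
D7: not dominated (best build time).
D8: not dominated.
D9: dominated by D1 (daily riders 82≥38, build time 5≤7, capital cost 57≤340, operating cost 3≤37).
Pareto-optimal: D1, D2, D5, D6, D7, D8 → 6.

6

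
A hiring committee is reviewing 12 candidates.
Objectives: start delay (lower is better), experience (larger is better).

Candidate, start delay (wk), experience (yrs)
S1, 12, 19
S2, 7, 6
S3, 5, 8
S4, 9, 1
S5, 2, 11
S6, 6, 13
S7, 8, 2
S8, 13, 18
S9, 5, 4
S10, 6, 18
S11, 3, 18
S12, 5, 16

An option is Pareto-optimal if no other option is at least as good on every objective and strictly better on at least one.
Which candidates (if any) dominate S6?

S10: start delay 6≤6, experience 18≥13 — dominates S6.
S11: start delay 3≤6, experience 18≥13 — dominates S6.
S12: start delay 5≤6, experience 16≥13 — dominates S6.
Others (S1, S2, S3, S4, S5, S7, S8, S9) are each worse than S6 on at least one objective.

S10, S11, S12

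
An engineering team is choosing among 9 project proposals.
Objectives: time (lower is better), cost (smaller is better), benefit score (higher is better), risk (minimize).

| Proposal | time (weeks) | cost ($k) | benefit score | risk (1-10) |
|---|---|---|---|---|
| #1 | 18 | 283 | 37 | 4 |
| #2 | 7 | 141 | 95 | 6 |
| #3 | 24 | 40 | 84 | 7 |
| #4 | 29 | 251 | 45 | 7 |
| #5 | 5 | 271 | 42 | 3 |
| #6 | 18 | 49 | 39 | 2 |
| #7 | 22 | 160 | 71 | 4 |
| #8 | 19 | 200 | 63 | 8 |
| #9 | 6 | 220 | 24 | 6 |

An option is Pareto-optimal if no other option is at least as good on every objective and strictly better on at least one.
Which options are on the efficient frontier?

#2, #3, #5, #6, #7, #9

#1: dominated by #5 (time 5≤18, cost 271≤283, benefit score 42≥37, risk 3≤4).
#2: not dominated (best benefit score).
#3: not dominated (best cost).
#4: dominated by #2 (time 7≤29, cost 141≤251, benefit score 95≥45, risk 6≤7).
#5: not dominated (best time).
#6: not dominated (best risk).
#7: not dominated.
#8: dominated by #2 (time 7≤19, cost 141≤200, benefit score 95≥63, risk 6≤8).
#9: not dominated.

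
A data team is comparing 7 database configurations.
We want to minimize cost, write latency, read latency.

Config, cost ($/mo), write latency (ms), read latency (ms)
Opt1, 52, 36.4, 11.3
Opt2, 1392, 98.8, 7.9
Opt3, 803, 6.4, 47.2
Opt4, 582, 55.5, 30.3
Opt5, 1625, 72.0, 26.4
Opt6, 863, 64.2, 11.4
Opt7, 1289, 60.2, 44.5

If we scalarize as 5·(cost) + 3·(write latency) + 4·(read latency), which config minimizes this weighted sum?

Opt1

Opt1: 5·52 + 3·36.4 + 4·11.3 = 414.4
Opt2: 5·1392 + 3·98.8 + 4·7.9 = 7288.0
Opt3: 5·803 + 3·6.4 + 4·47.2 = 4223.0
Opt4: 5·582 + 3·55.5 + 4·30.3 = 3197.7
Opt5: 5·1625 + 3·72.0 + 4·26.4 = 8446.6
Opt6: 5·863 + 3·64.2 + 4·11.4 = 4553.2
Opt7: 5·1289 + 3·60.2 + 4·44.5 = 6803.6
Lowest: Opt1 at 414.4.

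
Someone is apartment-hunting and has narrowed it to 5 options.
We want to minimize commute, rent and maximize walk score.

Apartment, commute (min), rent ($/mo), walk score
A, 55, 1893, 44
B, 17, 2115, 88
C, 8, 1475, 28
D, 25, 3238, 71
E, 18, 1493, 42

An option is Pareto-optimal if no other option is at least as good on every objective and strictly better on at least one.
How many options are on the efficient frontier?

A: not dominated.
B: not dominated (best walk score).
C: not dominated (best commute).
D: dominated by B (commute 17≤25, rent 2115≤3238, walk score 88≥71).
E: not dominated.
Pareto-optimal: A, B, C, E → 4.

4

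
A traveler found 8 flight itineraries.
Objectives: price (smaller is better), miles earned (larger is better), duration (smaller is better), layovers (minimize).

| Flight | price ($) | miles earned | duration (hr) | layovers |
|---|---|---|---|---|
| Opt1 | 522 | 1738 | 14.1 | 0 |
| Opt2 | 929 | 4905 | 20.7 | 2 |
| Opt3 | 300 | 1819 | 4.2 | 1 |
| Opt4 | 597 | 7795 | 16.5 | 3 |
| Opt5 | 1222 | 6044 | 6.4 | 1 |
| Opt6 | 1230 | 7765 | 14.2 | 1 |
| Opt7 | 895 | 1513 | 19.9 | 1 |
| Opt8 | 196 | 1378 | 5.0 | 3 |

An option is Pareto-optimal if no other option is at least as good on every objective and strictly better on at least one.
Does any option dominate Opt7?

Opt1 vs Opt7: price 522≤895, miles earned 1738≥1513, duration 14.1≤19.9, layovers 0≤1 — Opt1 is at least as good on every objective and strictly better on at least one, so Opt1 dominates Opt7.

Yes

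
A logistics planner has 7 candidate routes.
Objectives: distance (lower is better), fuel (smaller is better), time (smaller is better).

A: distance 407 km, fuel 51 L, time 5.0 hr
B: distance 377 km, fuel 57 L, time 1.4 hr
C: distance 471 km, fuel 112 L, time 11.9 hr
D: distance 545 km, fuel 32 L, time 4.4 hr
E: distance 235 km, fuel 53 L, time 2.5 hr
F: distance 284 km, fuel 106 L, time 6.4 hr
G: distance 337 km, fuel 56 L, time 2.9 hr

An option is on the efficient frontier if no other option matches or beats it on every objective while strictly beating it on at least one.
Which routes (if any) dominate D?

A: worse on fuel (51 vs 32).
B: worse on fuel (57 vs 32).
C: worse on fuel (112 vs 32).
E: worse on fuel (53 vs 32).
F: worse on fuel (106 vs 32).
G: worse on fuel (56 vs 32).
No option dominates D.

none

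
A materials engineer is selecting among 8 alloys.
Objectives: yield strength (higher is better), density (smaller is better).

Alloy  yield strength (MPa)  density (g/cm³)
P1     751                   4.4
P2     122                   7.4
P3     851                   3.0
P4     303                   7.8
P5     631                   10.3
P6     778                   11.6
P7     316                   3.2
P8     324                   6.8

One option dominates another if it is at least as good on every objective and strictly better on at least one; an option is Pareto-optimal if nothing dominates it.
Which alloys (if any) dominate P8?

P1, P3

P1: yield strength 751≥324, density 4.4≤6.8 — dominates P8.
P3: yield strength 851≥324, density 3.0≤6.8 — dominates P8.
Others (P2, P4, P5, P6, P7) are each worse than P8 on at least one objective.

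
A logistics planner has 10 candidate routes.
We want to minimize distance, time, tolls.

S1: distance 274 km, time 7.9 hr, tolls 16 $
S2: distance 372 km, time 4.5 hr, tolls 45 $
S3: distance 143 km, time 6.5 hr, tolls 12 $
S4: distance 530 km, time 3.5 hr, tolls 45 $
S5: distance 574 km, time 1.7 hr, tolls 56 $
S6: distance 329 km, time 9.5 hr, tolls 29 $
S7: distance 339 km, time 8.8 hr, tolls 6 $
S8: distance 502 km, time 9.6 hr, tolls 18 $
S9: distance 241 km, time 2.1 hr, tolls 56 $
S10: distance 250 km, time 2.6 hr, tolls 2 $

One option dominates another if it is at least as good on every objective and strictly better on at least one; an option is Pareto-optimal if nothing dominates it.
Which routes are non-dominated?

S1: dominated by S3 (distance 143≤274, time 6.5≤7.9, tolls 12≤16).
S2: dominated by S10 (distance 250≤372, time 2.6≤4.5, tolls 2≤45).
S3: not dominated (best distance).
S4: dominated by S10 (distance 250≤530, time 2.6≤3.5, tolls 2≤45).
S5: not dominated (best time).
S6: dominated by S1 (distance 274≤329, time 7.9≤9.5, tolls 16≤29).
S7: dominated by S10 (distance 250≤339, time 2.6≤8.8, tolls 2≤6).
S8: dominated by S1 (distance 274≤502, time 7.9≤9.6, tolls 16≤18).
S9: not dominated.
S10: not dominated (best tolls).

S3, S5, S9, S10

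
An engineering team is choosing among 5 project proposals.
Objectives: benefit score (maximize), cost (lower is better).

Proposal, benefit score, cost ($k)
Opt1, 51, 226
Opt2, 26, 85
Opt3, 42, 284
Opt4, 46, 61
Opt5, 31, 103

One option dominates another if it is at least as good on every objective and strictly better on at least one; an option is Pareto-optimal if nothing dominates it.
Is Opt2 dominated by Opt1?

No

Opt1 vs Opt2: Opt1 is worse on cost (226 vs 85), so it does not dominate Opt2.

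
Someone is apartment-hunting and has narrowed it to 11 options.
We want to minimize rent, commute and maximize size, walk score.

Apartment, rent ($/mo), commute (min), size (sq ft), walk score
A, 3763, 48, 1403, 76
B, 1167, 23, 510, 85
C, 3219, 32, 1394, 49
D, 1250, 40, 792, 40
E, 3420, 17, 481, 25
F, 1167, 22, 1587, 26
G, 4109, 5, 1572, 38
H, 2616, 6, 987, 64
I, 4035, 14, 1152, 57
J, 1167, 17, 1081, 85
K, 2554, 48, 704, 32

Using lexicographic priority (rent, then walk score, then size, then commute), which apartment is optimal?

J

First minimize rent: best is 1167, kept {B, F, J}.
Then maximize walk score: best is 85, kept {B, J}.
Then maximize size: best is 1081, kept {J}.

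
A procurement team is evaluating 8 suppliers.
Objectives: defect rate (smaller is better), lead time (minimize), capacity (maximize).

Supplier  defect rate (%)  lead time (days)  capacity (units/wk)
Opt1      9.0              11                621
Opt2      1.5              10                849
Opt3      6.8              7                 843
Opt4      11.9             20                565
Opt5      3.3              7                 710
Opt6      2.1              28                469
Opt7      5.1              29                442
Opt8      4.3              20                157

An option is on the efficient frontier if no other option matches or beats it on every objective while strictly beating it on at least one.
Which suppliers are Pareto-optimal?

Opt1: dominated by Opt2 (defect rate 1.5≤9.0, lead time 10≤11, capacity 849≥621).
Opt2: not dominated (best defect rate).
Opt3: not dominated.
Opt4: dominated by Opt1 (defect rate 9.0≤11.9, lead time 11≤20, capacity 621≥565).
Opt5: not dominated.
Opt6: dominated by Opt2 (defect rate 1.5≤2.1, lead time 10≤28, capacity 849≥469).
Opt7: dominated by Opt2 (defect rate 1.5≤5.1, lead time 10≤29, capacity 849≥442).
Opt8: dominated by Opt2 (defect rate 1.5≤4.3, lead time 10≤20, capacity 849≥157).

Opt2, Opt3, Opt5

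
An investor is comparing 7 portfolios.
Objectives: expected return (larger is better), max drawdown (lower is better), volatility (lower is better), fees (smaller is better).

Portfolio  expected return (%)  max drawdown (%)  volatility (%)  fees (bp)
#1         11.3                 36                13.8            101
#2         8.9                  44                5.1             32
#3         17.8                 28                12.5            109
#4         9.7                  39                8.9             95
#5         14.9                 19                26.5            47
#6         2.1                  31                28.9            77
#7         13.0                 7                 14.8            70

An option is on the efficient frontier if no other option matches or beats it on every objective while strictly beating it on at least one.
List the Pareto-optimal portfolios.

#1, #2, #3, #4, #5, #7

#1: not dominated.
#2: not dominated (best volatility).
#3: not dominated (best expected return).
#4: not dominated.
#5: not dominated.
#6: dominated by #5 (expected return 14.9≥2.1, max drawdown 19≤31, volatility 26.5≤28.9, fees 47≤77).
#7: not dominated (best max drawdown).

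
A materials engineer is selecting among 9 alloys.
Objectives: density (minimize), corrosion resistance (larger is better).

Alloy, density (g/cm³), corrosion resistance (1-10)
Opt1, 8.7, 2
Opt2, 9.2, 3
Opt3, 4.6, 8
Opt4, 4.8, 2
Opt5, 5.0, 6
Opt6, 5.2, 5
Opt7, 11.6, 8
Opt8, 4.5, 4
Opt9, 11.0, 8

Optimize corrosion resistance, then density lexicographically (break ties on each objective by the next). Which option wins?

Opt3

First maximize corrosion resistance: best is 8, kept {Opt3, Opt7, Opt9}.
Then minimize density: best is 4.6, kept {Opt3}.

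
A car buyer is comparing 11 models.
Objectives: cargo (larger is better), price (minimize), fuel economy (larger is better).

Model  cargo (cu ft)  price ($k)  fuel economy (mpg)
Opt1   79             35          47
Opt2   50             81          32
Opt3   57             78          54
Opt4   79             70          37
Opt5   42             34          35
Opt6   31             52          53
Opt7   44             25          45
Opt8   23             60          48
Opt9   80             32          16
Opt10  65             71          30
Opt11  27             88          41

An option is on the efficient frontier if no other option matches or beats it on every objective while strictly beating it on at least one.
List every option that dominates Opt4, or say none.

Opt1

Opt1: cargo 79≥79, price 35≤70, fuel economy 47≥37 — dominates Opt4.
Others (Opt2, Opt3, Opt5, Opt6, Opt7, Opt8, Opt9, Opt10, Opt11) are each worse than Opt4 on at least one objective.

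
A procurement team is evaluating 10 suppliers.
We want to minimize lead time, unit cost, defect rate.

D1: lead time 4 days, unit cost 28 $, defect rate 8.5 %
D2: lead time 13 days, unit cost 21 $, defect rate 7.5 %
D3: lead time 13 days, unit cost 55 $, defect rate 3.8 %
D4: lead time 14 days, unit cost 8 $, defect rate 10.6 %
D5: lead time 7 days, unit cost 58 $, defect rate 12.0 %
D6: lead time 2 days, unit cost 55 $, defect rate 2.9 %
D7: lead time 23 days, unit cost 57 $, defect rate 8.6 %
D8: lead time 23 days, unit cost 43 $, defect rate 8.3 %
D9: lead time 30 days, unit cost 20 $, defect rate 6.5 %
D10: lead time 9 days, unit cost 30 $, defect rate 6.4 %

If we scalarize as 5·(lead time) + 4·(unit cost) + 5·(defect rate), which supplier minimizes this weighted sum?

D4

D1: 5·4 + 4·28 + 5·8.5 = 174.5
D2: 5·13 + 4·21 + 5·7.5 = 186.5
D3: 5·13 + 4·55 + 5·3.8 = 304.0
D4: 5·14 + 4·8 + 5·10.6 = 155.0
D5: 5·7 + 4·58 + 5·12.0 = 327.0
D6: 5·2 + 4·55 + 5·2.9 = 244.5
D7: 5·23 + 4·57 + 5·8.6 = 386.0
D8: 5·23 + 4·43 + 5·8.3 = 328.5
D9: 5·30 + 4·20 + 5·6.5 = 262.5
D10: 5·9 + 4·30 + 5·6.4 = 197.0
Lowest: D4 at 155.0.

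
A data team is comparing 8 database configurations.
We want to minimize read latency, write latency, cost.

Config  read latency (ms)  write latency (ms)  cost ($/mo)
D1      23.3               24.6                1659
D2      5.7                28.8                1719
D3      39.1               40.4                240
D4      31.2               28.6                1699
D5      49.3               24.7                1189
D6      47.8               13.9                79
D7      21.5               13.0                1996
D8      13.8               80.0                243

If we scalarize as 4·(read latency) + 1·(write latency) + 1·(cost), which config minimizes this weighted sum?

D6

D1: 4·23.3 + 1·24.6 + 1·1659 = 1776.8
D2: 4·5.7 + 1·28.8 + 1·1719 = 1770.6
D3: 4·39.1 + 1·40.4 + 1·240 = 436.8
D4: 4·31.2 + 1·28.6 + 1·1699 = 1852.4
D5: 4·49.3 + 1·24.7 + 1·1189 = 1410.9
D6: 4·47.8 + 1·13.9 + 1·79 = 284.1
D7: 4·21.5 + 1·13.0 + 1·1996 = 2095.0
D8: 4·13.8 + 1·80.0 + 1·243 = 378.2
Lowest: D6 at 284.1.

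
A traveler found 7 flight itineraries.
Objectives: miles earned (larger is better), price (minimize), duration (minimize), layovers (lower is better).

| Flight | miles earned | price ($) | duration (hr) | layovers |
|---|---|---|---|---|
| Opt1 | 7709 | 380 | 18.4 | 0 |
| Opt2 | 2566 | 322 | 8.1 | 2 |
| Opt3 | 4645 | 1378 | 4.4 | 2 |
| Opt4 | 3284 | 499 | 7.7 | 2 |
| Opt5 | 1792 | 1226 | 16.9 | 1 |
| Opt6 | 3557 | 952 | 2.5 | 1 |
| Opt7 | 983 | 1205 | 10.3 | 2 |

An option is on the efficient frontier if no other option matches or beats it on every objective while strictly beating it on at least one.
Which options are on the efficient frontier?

Opt1: not dominated (best miles earned).
Opt2: not dominated (best price).
Opt3: not dominated.
Opt4: not dominated.
Opt5: dominated by Opt6 (miles earned 3557≥1792, price 952≤1226, duration 2.5≤16.9, layovers 1≤1).
Opt6: not dominated (best duration).
Opt7: dominated by Opt2 (miles earned 2566≥983, price 322≤1205, duration 8.1≤10.3, layovers 2≤2).

Opt1, Opt2, Opt3, Opt4, Opt6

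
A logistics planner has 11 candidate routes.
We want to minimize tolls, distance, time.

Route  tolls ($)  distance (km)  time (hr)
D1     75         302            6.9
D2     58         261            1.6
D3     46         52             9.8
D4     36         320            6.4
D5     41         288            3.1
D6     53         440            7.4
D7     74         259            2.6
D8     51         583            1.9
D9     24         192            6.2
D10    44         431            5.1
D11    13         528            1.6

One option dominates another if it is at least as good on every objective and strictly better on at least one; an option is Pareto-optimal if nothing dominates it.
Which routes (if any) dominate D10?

D5

D5: tolls 41≤44, distance 288≤431, time 3.1≤5.1 — dominates D10.
Others (D1, D2, D3, D4, D6, D7, D8, D9, D11) are each worse than D10 on at least one objective.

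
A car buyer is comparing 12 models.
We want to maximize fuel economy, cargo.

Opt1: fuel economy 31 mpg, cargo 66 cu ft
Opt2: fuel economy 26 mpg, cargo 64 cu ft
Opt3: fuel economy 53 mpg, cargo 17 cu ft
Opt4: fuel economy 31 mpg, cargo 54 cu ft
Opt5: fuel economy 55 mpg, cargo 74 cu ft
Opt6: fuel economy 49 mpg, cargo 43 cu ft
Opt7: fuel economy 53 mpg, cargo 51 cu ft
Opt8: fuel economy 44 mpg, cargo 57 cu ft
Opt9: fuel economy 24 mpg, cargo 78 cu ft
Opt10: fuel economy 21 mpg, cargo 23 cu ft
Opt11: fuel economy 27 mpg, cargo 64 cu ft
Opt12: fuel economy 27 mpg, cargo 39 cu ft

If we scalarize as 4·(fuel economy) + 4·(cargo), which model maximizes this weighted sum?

Opt5

Opt1: 4·31 + 4·66 = 388
Opt2: 4·26 + 4·64 = 360
Opt3: 4·53 + 4·17 = 280
Opt4: 4·31 + 4·54 = 340
Opt5: 4·55 + 4·74 = 516
Opt6: 4·49 + 4·43 = 368
Opt7: 4·53 + 4·51 = 416
Opt8: 4·44 + 4·57 = 404
Opt9: 4·24 + 4·78 = 408
Opt10: 4·21 + 4·23 = 176
Opt11: 4·27 + 4·64 = 364
Opt12: 4·27 + 4·39 = 264
Highest: Opt5 at 516.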